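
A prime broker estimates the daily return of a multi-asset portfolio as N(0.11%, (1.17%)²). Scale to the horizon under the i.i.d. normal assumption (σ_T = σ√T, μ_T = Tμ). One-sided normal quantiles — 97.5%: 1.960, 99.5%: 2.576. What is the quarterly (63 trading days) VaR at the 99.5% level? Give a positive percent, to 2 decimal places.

16.99%

σ_{63d} = 1.17% × √63 = 9.287%; μ_{63d} = 63 × 0.11% = 6.930%.
VaR = −(6.930%) + 2.576 × 9.287% = 16.993%.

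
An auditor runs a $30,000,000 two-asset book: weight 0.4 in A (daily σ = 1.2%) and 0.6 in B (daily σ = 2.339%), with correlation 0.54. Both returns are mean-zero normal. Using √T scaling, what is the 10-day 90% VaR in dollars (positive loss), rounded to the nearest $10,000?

σ_p = √(0.4²·1.2² + 0.6²·2.339² + 2·0.54·0.4·0.6·1.2·2.339) = 1.711%.
σ_{10d} = 1.711% × √10 = 5.411%.
z(90%) = 1.282.
VaR = 1.282 × 5.411% = 6.937%; on $30,000,000 that is $2,081,100.

$2,080,000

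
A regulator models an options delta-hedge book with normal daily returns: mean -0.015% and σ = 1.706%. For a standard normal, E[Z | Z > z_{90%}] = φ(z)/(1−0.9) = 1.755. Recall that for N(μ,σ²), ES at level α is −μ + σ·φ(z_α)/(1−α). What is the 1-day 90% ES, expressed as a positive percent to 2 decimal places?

3.01%

ES = −(-0.015%) + 1.706% × 1.755 = 3.009%.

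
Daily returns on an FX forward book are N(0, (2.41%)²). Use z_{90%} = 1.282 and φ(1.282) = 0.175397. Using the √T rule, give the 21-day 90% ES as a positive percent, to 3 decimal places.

19.371%

σ_{21d} = 2.41% × √21 = 11.044%.
ES multiplier = φ(z)/(1−α) = 0.175397/0.1 = 1.754.
ES = 11.044% × 1.754 = 19.371%.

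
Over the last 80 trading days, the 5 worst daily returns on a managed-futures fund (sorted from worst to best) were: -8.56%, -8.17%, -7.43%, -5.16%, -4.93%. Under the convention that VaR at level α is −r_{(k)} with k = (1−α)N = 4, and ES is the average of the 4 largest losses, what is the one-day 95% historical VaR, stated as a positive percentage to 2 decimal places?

k = 4; the 4th lowest return is -5.16%, so VaR = 5.16%.

5.16%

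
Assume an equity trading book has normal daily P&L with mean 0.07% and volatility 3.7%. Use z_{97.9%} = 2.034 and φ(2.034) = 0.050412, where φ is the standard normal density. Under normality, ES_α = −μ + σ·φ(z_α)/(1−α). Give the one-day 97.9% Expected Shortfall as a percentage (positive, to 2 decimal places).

8.81%

Tail multiplier: φ(z)/(1−α) = 0.050412 / 0.021 = 2.401.
ES = −(0.07%) + 3.7% × 2.401 = 8.814%.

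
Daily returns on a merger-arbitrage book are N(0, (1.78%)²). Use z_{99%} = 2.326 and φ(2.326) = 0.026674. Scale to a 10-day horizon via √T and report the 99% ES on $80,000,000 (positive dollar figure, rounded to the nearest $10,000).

σ_{10d} = 1.78% × √10 = 5.629%.
ES multiplier = φ(z)/(1−α) = 0.026674/0.01 = 2.667.
ES = 5.629% × 2.667 = 15.013%; on $80,000,000: $12,010,400.

$12,010,000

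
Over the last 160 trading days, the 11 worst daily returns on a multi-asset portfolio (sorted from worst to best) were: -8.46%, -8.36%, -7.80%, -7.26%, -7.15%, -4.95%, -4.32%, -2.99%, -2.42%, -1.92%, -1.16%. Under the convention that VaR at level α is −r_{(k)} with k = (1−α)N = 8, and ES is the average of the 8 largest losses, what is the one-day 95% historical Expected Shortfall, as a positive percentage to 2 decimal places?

The 8 worst returns sum to -51.29%.
ES = −(-51.29%) / 8 = 6.41125% ≈ 6.41%.

6.41%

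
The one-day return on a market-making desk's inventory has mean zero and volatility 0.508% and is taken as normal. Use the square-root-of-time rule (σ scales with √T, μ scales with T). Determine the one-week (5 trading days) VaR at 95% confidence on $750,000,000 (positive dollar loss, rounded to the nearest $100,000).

At 95%, z = 1.645.
σ_{5d} = 0.508% × √5 = 1.136%.
VaR = 1.645 × 1.136% = 1.869%.
On $750,000,000: 0.01869 × $750,000,000 = $14,017,500.

$14,000,000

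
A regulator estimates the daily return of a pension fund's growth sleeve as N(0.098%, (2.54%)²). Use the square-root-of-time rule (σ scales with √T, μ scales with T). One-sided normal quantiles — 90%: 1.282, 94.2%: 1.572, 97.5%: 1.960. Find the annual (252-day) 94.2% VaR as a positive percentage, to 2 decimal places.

38.69%

σ_{252d} = 2.54% × √252 = 40.321%; μ_{252d} = 252 × 0.098% = 24.696%.
VaR = −(24.696%) + 1.572 × 40.321% = 38.689%.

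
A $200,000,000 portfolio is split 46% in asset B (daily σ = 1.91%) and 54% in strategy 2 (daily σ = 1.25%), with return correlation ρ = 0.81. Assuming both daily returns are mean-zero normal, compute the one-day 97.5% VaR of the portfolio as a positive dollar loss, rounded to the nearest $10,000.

σ_p² = 0.46²·1.91² + 0.54²·1.25² + 2·0.81·0.46·0.54·1.91·1.25 = 2.1883 (%²).
σ_p = √2.1883 = 1.479%.
At 97.5%, z = 1.960.
VaR = 1.960 × 1.479% = 2.899%; on $200,000,000 that is $5,798,000.

$5,800,000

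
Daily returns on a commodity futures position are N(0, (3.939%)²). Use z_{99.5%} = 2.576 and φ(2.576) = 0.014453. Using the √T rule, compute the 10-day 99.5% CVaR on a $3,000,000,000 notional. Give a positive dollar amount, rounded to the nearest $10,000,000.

σ_{10d} = 3.939% × √10 = 12.456%.
ES multiplier = φ(z)/(1−α) = 0.014453/0.005 = 2.891.
ES = 12.456% × 2.891 = 36.010%; on $3,000,000,000: $1,080,300,000.

$1,080,000,000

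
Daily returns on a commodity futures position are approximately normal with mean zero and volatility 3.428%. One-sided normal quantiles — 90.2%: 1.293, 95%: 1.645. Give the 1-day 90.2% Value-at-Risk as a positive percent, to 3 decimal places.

VaR = z·σ = 1.293 × 3.428% = 4.432%.

4.432%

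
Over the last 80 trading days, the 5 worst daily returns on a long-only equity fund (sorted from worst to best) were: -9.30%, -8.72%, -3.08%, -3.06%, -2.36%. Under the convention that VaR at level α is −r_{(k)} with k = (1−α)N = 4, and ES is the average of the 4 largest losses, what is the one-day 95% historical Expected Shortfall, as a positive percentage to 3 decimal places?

The 4 worst returns sum to -24.16%.
ES = −(-24.16%) / 4 = 6.04% ≈ 6.040%.

6.040%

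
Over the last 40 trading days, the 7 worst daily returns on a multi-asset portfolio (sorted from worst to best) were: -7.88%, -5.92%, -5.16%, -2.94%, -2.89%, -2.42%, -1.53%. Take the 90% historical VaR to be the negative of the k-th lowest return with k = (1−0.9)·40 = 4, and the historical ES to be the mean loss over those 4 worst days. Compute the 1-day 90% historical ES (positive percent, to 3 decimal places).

5.475%

The 4 worst returns sum to -21.90%.
ES = −(-21.90%) / 4 = 5.475%.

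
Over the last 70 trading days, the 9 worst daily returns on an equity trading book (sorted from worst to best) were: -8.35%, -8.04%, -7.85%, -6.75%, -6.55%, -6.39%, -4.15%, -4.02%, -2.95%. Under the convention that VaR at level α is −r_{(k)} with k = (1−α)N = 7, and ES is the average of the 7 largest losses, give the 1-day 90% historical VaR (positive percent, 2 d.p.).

4.15%

k = 7; the 7th lowest return is -4.15%, so VaR = 4.15%.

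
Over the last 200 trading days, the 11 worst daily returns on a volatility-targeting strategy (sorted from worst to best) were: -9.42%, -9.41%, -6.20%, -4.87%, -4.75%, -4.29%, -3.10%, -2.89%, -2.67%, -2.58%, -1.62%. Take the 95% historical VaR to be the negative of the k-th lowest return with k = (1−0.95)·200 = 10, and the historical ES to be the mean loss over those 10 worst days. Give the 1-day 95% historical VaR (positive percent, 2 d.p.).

2.58%

k = 10; the 10th lowest return is -2.58%, so VaR = 2.58%.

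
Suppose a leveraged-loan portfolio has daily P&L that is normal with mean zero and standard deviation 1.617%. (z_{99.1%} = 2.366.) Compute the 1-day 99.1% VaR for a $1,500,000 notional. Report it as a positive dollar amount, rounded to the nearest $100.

$57,400

VaR = z·σ = 2.366 × 1.617% = 3.826%.
On $1,500,000: 0.03826 × $1,500,000 = $57,390.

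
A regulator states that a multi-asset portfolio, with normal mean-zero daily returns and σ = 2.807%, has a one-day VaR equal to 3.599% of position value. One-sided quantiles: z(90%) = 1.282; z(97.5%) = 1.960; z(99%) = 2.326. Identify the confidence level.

90%

Implied z = VaR/σ = 3.599 / 2.807 = 1.282.
This matches z(90%) = 1.282.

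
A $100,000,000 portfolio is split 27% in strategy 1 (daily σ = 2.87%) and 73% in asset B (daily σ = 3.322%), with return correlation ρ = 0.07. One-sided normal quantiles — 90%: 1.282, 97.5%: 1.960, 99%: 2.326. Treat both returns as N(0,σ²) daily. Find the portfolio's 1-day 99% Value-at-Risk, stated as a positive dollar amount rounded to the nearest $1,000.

σ_p² = 0.27²·2.87² + 0.73²·3.322² + 2·0.07·0.27·0.73·2.87·3.322 = 6.7445 (%²).
σ_p = √6.7445 = 2.597%.
VaR = 2.326 × 2.597% = 6.041%; on $100,000,000 that is $6,041,000.

$6,041,000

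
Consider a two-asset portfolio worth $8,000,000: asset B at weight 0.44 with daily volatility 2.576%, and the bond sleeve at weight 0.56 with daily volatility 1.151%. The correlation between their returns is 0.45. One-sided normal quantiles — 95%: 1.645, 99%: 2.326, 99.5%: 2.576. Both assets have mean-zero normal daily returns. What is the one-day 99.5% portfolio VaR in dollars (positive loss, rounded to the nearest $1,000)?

$316,000

σ_p² = 0.44²·2.576² + 0.56²·1.151² + 2·0.45·0.44·0.56·2.576·1.151 = 2.3577 (%²).
σ_p = √2.3577 = 1.535%.
VaR = 2.576 × 1.535% = 3.954%; on $8,000,000 that is $316,320.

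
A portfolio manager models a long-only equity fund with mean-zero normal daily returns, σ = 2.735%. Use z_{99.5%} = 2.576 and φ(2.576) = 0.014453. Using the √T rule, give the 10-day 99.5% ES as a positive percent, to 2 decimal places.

25.00%

σ_{10d} = 2.735% × √10 = 8.649%.
ES multiplier = φ(z)/(1−α) = 0.014453/0.005 = 2.891.
ES = 8.649% × 2.891 = 25.004%.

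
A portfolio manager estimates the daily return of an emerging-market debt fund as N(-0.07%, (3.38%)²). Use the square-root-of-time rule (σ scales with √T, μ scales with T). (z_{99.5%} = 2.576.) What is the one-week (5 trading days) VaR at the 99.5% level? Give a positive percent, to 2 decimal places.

σ_{5d} = 3.38% × √5 = 7.558%; μ_{5d} = 5 × -0.07% = -0.350%.
VaR = −(-0.350%) + 2.576 × 7.558% = 19.819%.

19.82%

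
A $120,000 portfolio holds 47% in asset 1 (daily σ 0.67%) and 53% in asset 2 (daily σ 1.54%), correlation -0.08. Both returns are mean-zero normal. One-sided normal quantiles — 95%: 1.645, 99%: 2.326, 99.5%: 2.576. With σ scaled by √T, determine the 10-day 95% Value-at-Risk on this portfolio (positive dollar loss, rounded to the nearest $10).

$5,310

σ_p = √(0.47²·0.67² + 0.53²·1.54² + 2·-0.08·0.47·0.53·0.67·1.54) = 0.851%.
σ_{10d} = 0.851% × √10 = 2.691%.
VaR = 1.645 × 2.691% = 4.427%; on $120,000 that is $5,312.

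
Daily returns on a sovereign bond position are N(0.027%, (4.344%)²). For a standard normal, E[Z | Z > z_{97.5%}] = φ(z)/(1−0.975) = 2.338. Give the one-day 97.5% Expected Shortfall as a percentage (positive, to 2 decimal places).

ES = −(0.027%) + 4.344% × 2.338 = 10.129%.

10.13%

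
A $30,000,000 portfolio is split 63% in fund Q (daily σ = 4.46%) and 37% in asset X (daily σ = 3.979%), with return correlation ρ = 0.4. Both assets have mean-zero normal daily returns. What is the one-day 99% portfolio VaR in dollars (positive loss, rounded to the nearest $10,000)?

$2,550,000

σ_p² = 0.63²·4.46² + 0.37²·3.979² + 2·0.4·0.63·0.37·4.46·3.979 = 13.3718 (%²).
σ_p = √13.3718 = 3.657%.
At 99%, z = 2.326.
VaR = 2.326 × 3.657% = 8.506%; on $30,000,000 that is $2,551,800.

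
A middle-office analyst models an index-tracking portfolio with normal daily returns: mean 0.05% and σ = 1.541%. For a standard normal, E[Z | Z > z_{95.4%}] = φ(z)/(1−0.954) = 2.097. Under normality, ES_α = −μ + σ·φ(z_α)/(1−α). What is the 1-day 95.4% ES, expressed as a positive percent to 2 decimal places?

ES = −(0.05%) + 1.541% × 2.097 = 3.181%.

3.18%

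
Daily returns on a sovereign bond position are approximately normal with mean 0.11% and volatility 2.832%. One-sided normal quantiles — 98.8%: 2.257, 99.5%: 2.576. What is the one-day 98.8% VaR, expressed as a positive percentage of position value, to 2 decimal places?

VaR = −μ + z·σ = −(0.11%) + 2.257 × 2.832% = 6.282%.

6.28%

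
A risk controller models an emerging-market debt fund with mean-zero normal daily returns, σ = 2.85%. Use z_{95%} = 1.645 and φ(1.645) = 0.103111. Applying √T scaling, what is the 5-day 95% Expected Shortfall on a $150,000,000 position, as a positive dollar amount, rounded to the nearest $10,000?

σ_{5d} = 2.85% × √5 = 6.373%.
ES multiplier = φ(z)/(1−α) = 0.103111/0.05 = 2.062.
ES = 6.373% × 2.062 = 13.141%; on $150,000,000: $19,711,500.

$19,710,000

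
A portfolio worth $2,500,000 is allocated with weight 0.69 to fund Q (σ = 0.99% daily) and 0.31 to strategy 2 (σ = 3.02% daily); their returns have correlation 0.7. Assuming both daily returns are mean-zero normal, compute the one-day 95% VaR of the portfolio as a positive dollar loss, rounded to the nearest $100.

$61,500

σ_p² = 0.69²·0.99² + 0.31²·3.02² + 2·0.7·0.69·0.31·0.99·3.02 = 2.2384 (%²).
σ_p = √2.2384 = 1.496%.
At 95%, z = 1.645.
VaR = 1.645 × 1.496% = 2.461%; on $2,500,000 that is $61,525.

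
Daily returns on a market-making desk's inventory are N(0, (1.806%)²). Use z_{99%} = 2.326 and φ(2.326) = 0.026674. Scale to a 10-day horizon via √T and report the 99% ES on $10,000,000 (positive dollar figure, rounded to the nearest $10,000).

$1,520,000

σ_{10d} = 1.806% × √10 = 5.711%.
ES multiplier = φ(z)/(1−α) = 0.026674/0.01 = 2.667.
ES = 5.711% × 2.667 = 15.231%; on $10,000,000: $1,523,100.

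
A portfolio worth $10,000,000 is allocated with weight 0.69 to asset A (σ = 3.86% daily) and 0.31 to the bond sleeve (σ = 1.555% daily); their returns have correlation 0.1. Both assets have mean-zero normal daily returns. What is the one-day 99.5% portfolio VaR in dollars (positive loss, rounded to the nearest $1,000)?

$709,000

σ_p² = 0.69²·3.86² + 0.31²·1.555² + 2·0.1·0.69·0.31·3.86·1.555 = 7.5829 (%²).
σ_p = √7.5829 = 2.754%.
At 99.5%, z = 2.576.
VaR = 2.576 × 2.754% = 7.094%; on $10,000,000 that is $709,400.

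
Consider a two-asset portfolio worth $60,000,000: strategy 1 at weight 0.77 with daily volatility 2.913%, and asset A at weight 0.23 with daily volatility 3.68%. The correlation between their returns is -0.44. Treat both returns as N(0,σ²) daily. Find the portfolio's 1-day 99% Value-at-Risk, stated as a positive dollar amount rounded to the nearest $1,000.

σ_p² = 0.77²·2.913² + 0.23²·3.68² + 2·-0.44·0.77·0.23·2.913·3.68 = 4.0768 (%²).
σ_p = √4.0768 = 2.019%.
At 99%, z = 2.326.
VaR = 2.326 × 2.019% = 4.696%; on $60,000,000 that is $2,817,600.

$2,818,000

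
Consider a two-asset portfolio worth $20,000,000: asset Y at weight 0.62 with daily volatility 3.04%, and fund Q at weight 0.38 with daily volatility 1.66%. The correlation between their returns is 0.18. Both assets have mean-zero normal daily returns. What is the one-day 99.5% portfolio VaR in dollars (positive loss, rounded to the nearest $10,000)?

$1,080,000

σ_p² = 0.62²·3.04² + 0.38²·1.66² + 2·0.18·0.62·0.38·3.04·1.66 = 4.3784 (%²).
σ_p = √4.3784 = 2.092%.
At 99.5%, z = 2.576.
VaR = 2.576 × 2.092% = 5.389%; on $20,000,000 that is $1,077,800.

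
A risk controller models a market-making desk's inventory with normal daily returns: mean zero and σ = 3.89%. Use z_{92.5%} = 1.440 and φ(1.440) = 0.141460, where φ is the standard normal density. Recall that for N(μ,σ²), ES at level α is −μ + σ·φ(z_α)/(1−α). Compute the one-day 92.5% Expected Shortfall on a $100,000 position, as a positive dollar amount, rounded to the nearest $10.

$7,340

Tail multiplier: φ(z)/(1−α) = 0.141460 / 0.075 = 1.886.
ES = 3.89% × 1.886 = 7.337%.
On $100,000: 0.07337 × $100,000 = $7,337.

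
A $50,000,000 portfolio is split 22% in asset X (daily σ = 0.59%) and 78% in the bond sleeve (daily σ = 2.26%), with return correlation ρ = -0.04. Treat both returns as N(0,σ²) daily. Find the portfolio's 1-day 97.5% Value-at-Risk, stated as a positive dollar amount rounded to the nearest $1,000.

$1,727,000

σ_p² = 0.22²·0.59² + 0.78²·2.26² + 2·-0.04·0.22·0.78·0.59·2.26 = 3.1060 (%²).
σ_p = √3.1060 = 1.762%.
At 97.5%, z = 1.960.
VaR = 1.960 × 1.762% = 3.454%; on $50,000,000 that is $1,727,000.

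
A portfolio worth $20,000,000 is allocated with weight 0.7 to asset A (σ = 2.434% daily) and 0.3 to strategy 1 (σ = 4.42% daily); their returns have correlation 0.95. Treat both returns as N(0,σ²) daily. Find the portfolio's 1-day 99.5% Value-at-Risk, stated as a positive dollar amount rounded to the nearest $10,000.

$1,540,000

σ_p² = 0.7²·2.434² + 0.3²·4.42² + 2·0.95·0.7·0.3·2.434·4.42 = 8.9538 (%²).
σ_p = √8.9538 = 2.992%.
At 99.5%, z = 2.576.
VaR = 2.576 × 2.992% = 7.707%; on $20,000,000 that is $1,541,400.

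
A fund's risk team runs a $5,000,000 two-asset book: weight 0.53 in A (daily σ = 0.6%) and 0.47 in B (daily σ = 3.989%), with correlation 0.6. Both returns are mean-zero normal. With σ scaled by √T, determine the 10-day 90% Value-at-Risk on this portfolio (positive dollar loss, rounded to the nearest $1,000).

σ_p = √(0.53²·0.6² + 0.47²·3.989² + 2·0.6·0.53·0.47·0.6·3.989) = 2.081%.
σ_{10d} = 2.081% × √10 = 6.581%.
z(90%) = 1.282.
VaR = 1.282 × 6.581% = 8.437%; on $5,000,000 that is $421,850.

$422,000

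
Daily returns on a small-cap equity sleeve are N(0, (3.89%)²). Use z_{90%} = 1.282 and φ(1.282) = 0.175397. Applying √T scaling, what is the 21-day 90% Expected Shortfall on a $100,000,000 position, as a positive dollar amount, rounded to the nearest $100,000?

$31,300,000

σ_{21d} = 3.89% × √21 = 17.826%.
ES multiplier = φ(z)/(1−α) = 0.175397/0.1 = 1.754.
ES = 17.826% × 1.754 = 31.267%; on $100,000,000: $31,267,000.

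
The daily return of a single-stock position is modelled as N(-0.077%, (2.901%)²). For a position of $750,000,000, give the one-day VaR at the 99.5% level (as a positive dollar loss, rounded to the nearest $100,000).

$56,600,000

At 99.5% one-sided, z = 2.576.
VaR = −μ + z·σ = −(-0.077%) + 2.576 × 2.901% = 7.550%.
On $750,000,000: 0.07550 × $750,000,000 = $56,625,000.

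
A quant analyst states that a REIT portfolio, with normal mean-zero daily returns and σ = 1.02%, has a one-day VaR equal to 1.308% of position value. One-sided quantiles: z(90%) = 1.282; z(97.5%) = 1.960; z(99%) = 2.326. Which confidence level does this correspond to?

Implied z = VaR/σ = 1.308 / 1.02 = 1.282.
This matches z(90%) = 1.282.

90%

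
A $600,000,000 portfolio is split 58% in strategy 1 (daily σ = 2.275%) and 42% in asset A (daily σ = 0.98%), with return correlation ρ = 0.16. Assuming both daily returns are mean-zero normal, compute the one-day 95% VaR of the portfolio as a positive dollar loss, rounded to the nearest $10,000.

$14,250,000

σ_p² = 0.58²·2.275² + 0.42²·0.98² + 2·0.16·0.58·0.42·2.275·0.98 = 2.0843 (%²).
σ_p = √2.0843 = 1.444%.
At 95%, z = 1.645.
VaR = 1.645 × 1.444% = 2.375%; on $600,000,000 that is $14,250,000.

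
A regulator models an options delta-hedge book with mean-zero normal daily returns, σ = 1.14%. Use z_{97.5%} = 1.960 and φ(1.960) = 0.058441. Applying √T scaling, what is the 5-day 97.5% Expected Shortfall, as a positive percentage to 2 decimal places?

5.96%

σ_{5d} = 1.14% × √5 = 2.549%.
ES multiplier = φ(z)/(1−α) = 0.058441/0.025 = 2.338.
ES = 2.549% × 2.338 = 5.960%.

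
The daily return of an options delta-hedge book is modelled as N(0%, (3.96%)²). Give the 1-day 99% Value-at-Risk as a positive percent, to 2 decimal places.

At 99% one-sided, z = 2.326.
VaR = z·σ = 2.326 × 3.96% = 9.211%.

9.21%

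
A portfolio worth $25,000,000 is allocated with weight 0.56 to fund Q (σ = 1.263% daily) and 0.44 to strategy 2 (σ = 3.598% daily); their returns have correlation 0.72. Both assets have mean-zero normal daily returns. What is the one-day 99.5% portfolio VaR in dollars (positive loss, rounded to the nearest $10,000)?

σ_p² = 0.56²·1.263² + 0.44²·3.598² + 2·0.72·0.56·0.44·1.263·3.598 = 4.6189 (%²).
σ_p = √4.6189 = 2.149%.
At 99.5%, z = 2.576.
VaR = 2.576 × 2.149% = 5.536%; on $25,000,000 that is $1,384,000.

$1,380,000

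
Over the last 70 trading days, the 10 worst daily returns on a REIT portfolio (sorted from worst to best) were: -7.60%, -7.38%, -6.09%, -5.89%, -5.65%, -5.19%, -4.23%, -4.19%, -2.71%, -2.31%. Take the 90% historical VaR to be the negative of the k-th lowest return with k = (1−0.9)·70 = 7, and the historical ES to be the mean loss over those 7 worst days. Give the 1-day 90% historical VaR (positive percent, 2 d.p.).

4.23%

k = 7; the 7th lowest return is -4.23%, so VaR = 4.23%.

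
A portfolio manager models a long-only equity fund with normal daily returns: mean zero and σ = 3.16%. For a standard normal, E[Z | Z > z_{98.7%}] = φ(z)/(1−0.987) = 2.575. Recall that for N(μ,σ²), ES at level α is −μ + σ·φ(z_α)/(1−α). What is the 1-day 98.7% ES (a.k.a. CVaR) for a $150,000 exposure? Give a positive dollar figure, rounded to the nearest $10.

$12,210

ES = 3.16% × 2.575 = 8.137%.
On $150,000: 0.08137 × $150,000 = $12,206.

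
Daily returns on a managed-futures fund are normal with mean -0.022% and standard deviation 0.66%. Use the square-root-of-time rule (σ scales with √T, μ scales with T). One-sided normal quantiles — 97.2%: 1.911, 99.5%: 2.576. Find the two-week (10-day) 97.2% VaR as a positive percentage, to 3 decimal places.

σ_{10d} = 0.66% × √10 = 2.087%; μ_{10d} = 10 × -0.022% = -0.220%.
VaR = −(-0.220%) + 1.911 × 2.087% = 4.208%.

4.208%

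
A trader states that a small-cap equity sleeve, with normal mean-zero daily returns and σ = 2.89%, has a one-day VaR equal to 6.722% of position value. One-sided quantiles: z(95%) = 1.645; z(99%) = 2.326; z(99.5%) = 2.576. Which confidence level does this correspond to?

Implied z = VaR/σ = 6.722 / 2.89 = 2.326.
This matches z(99%) = 2.326.

99%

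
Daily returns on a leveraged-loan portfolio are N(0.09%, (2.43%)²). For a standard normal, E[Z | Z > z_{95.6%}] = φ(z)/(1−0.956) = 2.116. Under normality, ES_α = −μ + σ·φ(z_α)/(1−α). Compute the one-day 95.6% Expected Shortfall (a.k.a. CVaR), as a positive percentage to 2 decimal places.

5.05%

ES = −(0.09%) + 2.43% × 2.116 = 5.052%.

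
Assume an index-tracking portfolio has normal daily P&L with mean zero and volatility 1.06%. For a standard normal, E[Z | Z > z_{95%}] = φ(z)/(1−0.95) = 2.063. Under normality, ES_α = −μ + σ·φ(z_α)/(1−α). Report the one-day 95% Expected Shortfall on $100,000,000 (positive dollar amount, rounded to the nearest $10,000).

$2,190,000

ES = 1.06% × 2.063 = 2.187%.
On $100,000,000: 0.02187 × $100,000,000 = $2,187,000.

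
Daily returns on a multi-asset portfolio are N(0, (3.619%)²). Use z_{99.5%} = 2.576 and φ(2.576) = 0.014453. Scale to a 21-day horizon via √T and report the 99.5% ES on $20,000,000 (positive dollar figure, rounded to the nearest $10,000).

$9,590,000

σ_{21d} = 3.619% × √21 = 16.584%.
ES multiplier = φ(z)/(1−α) = 0.014453/0.005 = 2.891.
ES = 16.584% × 2.891 = 47.944%; on $20,000,000: $9,588,800.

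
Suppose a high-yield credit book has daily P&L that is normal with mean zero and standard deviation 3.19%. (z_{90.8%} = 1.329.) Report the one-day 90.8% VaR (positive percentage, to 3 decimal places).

VaR = z·σ = 1.329 × 3.19% = 4.240%.

4.240%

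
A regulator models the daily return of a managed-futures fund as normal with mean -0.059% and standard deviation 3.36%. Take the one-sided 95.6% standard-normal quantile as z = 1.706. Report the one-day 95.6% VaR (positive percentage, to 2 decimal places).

VaR = −μ + z·σ = −(-0.059%) + 1.706 × 3.36% = 5.791%.

5.79%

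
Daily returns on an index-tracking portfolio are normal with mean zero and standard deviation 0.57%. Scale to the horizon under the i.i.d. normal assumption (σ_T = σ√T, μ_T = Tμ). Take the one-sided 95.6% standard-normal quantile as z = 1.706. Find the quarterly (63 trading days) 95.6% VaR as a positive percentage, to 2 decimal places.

σ_{63d} = 0.57% × √63 = 4.524%.
VaR = 1.706 × 4.524% = 7.718%.

7.72%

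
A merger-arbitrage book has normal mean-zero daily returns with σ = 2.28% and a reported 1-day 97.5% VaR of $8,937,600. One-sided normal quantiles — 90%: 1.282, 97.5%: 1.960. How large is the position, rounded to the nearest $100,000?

VaR as a fraction of value: z·σ = 1.960 × 2.28% = 4.4688%.
Position = $8,937,600 / 0.044688 = $200,000,000.

$200,000,000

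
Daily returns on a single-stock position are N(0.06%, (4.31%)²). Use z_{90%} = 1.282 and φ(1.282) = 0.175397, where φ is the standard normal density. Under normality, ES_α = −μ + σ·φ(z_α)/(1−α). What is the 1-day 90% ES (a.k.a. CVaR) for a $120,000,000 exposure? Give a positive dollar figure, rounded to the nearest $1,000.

Tail multiplier: φ(z)/(1−α) = 0.175397 / 0.1 = 1.754.
ES = −(0.06%) + 4.31% × 1.754 = 7.500%.
On $120,000,000: 0.07500 × $120,000,000 = $9,000,000.

$9,000,000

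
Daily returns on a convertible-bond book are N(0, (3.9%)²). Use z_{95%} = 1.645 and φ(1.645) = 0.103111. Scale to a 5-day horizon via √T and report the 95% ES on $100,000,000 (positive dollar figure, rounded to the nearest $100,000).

$18,000,000

σ_{5d} = 3.9% × √5 = 8.721%.
ES multiplier = φ(z)/(1−α) = 0.103111/0.05 = 2.062.
ES = 8.721% × 2.062 = 17.983%; on $100,000,000: $17,983,000.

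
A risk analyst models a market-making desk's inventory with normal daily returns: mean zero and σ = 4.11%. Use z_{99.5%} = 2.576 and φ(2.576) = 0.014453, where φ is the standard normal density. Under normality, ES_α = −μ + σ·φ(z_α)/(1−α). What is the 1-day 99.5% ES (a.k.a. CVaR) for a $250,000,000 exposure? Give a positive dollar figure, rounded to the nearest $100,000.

$29,700,000

Tail multiplier: φ(z)/(1−α) = 0.014453 / 0.005 = 2.891.
ES = 4.11% × 2.891 = 11.882%.
On $250,000,000: 0.11882 × $250,000,000 = $29,705,000.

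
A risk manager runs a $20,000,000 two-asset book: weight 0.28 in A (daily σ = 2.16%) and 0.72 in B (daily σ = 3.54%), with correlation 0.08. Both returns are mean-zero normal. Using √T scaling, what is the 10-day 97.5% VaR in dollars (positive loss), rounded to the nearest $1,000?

$3,305,000

σ_p = √(0.28²·2.16² + 0.72²·3.54² + 2·0.08·0.28·0.72·2.16·3.54) = 2.666%.
σ_{10d} = 2.666% × √10 = 8.431%.
z(97.5%) = 1.960.
VaR = 1.960 × 8.431% = 16.525%; on $20,000,000 that is $3,305,000.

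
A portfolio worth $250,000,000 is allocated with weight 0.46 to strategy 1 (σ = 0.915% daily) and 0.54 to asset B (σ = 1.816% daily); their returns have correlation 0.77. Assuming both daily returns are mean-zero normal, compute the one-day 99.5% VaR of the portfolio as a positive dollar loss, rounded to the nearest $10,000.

$8,580,000

σ_p² = 0.46²·0.915² + 0.54²·1.816² + 2·0.77·0.46·0.54·0.915·1.816 = 1.7744 (%²).
σ_p = √1.7744 = 1.332%.
At 99.5%, z = 2.576.
VaR = 2.576 × 1.332% = 3.431%; on $250,000,000 that is $8,577,500.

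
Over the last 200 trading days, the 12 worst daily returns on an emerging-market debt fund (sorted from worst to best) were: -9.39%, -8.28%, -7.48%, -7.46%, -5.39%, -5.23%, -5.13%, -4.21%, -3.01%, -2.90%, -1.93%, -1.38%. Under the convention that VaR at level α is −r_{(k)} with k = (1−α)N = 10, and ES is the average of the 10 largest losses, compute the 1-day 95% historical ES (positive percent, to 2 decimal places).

The 10 worst returns sum to -58.48%.
ES = −(-58.48%) / 10 = 5.848% ≈ 5.85%.

5.85%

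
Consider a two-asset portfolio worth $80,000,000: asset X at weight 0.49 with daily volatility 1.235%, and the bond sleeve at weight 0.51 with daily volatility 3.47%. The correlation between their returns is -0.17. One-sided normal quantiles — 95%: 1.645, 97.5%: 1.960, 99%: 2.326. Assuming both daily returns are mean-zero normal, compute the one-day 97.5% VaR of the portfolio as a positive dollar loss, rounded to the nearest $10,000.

σ_p² = 0.49²·1.235² + 0.51²·3.47² + 2·-0.17·0.49·0.51·1.235·3.47 = 3.1339 (%²).
σ_p = √3.1339 = 1.770%.
VaR = 1.960 × 1.770% = 3.469%; on $80,000,000 that is $2,775,200.

$2,780,000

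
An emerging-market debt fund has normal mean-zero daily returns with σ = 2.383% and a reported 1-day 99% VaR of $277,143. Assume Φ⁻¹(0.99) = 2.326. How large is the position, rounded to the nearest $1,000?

$5,000,000

VaR as a fraction of value: z·σ = 2.326 × 2.383% = 5.54286%.
Position = $277,143 / 0.0554286 = $5,000,002.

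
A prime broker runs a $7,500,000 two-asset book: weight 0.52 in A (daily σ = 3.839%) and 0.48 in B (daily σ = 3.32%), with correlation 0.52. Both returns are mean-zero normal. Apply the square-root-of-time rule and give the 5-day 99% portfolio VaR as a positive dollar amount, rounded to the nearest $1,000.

$1,223,000

σ_p = √(0.52²·3.839² + 0.48²·3.32² + 2·0.52·0.52·0.48·3.839·3.32) = 3.136%.
σ_{5d} = 3.136% × √5 = 7.012%.
z(99%) = 2.326.
VaR = 2.326 × 7.012% = 16.310%; on $7,500,000 that is $1,223,250.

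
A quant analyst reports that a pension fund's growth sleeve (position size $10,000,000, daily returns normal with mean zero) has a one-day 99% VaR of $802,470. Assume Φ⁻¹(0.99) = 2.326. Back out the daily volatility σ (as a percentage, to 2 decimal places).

VaR as a fraction: $802,470 / $10,000,000 = 8.025%.
σ = VaR / z = 8.025% / 2.326 = 3.450%.

3.45%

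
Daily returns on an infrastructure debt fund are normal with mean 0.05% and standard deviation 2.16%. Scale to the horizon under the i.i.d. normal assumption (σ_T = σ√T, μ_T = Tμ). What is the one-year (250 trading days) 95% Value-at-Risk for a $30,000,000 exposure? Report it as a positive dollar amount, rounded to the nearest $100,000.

At 95%, z = 1.645.
σ_{250d} = 2.16% × √250 = 34.153%; μ_{250d} = 250 × 0.05% = 12.500%.
VaR = −(12.500%) + 1.645 × 34.153% = 43.682%.
On $30,000,000: 0.43682 × $30,000,000 = $13,104,600.

$13,100,000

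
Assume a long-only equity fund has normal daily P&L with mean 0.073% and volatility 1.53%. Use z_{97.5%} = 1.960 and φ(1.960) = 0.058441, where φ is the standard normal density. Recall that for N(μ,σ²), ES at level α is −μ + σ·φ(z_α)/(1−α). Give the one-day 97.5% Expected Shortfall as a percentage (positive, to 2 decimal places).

3.50%

Tail multiplier: φ(z)/(1−α) = 0.058441 / 0.025 = 2.338.
ES = −(0.073%) + 1.53% × 2.338 = 3.504%.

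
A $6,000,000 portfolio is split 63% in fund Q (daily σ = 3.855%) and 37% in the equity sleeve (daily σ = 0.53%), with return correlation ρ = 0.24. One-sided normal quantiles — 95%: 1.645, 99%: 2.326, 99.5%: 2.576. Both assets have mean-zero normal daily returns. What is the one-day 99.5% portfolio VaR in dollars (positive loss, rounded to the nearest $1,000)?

σ_p² = 0.63²·3.855² + 0.37²·0.53² + 2·0.24·0.63·0.37·3.855·0.53 = 6.1654 (%²).
σ_p = √6.1654 = 2.483%.
VaR = 2.576 × 2.483% = 6.396%; on $6,000,000 that is $383,760.

$384,000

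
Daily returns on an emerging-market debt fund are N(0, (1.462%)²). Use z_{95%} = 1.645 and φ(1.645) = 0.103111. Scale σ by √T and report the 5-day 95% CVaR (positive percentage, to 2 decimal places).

σ_{5d} = 1.462% × √5 = 3.269%.
ES multiplier = φ(z)/(1−α) = 0.103111/0.05 = 2.062.
ES = 3.269% × 2.062 = 6.741%.

6.74%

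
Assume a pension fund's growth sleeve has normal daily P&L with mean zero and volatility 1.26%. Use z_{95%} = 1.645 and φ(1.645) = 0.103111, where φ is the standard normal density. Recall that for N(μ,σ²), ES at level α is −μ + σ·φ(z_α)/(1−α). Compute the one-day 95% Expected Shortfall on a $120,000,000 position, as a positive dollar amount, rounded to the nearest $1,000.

Tail multiplier: φ(z)/(1−α) = 0.103111 / 0.05 = 2.062.
ES = 1.26% × 2.062 = 2.598%.
On $120,000,000: 0.02598 × $120,000,000 = $3,117,600.

$3,118,000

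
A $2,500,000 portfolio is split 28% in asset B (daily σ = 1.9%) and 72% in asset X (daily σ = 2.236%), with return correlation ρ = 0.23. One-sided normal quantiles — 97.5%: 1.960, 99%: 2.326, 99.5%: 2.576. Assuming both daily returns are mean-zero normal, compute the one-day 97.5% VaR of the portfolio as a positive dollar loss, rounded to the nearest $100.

$88,600

σ_p² = 0.28²·1.9² + 0.72²·2.236² + 2·0.23·0.28·0.72·1.9·2.236 = 3.2688 (%²).
σ_p = √3.2688 = 1.808%.
VaR = 1.960 × 1.808% = 3.544%; on $2,500,000 that is $88,600.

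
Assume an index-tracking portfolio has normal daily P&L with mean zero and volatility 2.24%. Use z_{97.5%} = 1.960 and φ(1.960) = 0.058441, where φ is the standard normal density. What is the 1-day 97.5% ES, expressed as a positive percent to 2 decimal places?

Tail multiplier: φ(z)/(1−α) = 0.058441 / 0.025 = 2.338.
ES = 2.24% × 2.338 = 5.237%.

5.24%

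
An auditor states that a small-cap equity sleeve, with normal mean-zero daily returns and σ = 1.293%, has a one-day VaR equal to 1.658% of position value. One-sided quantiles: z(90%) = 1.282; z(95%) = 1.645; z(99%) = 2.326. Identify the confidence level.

Implied z = VaR/σ = 1.658 / 1.293 = 1.282.
This matches z(90%) = 1.282.

90%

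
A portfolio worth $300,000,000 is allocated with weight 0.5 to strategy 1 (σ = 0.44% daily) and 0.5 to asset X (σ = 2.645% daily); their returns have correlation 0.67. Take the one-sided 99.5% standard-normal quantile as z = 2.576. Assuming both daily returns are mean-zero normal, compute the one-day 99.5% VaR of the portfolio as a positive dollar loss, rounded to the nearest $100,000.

$11,400,000

σ_p² = 0.5²·0.44² + 0.5²·2.645² + 2·0.67·0.5·0.5·0.44·2.645 = 2.1873 (%²).
σ_p = √2.1873 = 1.479%.
VaR = 2.576 × 1.479% = 3.810%; on $300,000,000 that is $11,430,000.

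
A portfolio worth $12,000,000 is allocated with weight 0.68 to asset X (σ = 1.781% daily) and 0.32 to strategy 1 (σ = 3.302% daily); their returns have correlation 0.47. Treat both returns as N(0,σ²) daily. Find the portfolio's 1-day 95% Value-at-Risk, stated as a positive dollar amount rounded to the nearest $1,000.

$384,000

σ_p² = 0.68²·1.781² + 0.32²·3.302² + 2·0.47·0.68·0.32·1.781·3.302 = 3.7861 (%²).
σ_p = √3.7861 = 1.946%.
At 95%, z = 1.645.
VaR = 1.645 × 1.946% = 3.201%; on $12,000,000 that is $384,120.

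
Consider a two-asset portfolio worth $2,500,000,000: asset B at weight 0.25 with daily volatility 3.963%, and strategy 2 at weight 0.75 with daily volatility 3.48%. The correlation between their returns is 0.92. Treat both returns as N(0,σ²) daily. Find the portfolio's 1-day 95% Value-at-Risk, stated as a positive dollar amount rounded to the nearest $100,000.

σ_p² = 0.25²·3.963² + 0.75²·3.48² + 2·0.92·0.25·0.75·3.963·3.48 = 12.5517 (%²).
σ_p = √12.5517 = 3.543%.
At 95%, z = 1.645.
VaR = 1.645 × 3.543% = 5.828%; on $2,500,000,000 that is $145,700,000.

$145,700,000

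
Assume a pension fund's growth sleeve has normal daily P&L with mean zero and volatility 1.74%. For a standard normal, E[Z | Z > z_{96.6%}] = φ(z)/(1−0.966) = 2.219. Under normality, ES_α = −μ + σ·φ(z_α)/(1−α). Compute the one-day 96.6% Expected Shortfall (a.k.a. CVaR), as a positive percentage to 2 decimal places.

3.86%

ES = 1.74% × 2.219 = 3.861%.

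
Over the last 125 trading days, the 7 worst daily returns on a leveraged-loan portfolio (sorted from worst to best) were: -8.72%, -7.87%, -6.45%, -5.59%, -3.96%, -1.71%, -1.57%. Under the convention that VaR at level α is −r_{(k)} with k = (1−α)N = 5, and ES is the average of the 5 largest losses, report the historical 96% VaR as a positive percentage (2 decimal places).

k = 5; the 5th lowest return is -3.96%, so VaR = 3.96%.

3.96%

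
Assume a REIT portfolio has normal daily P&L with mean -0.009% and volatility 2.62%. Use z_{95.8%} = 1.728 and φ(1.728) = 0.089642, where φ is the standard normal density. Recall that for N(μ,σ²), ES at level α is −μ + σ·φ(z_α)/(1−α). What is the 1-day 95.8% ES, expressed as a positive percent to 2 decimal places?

Tail multiplier: φ(z)/(1−α) = 0.089642 / 0.042 = 2.134.
ES = −(-0.009%) + 2.62% × 2.134 = 5.600%.

5.60%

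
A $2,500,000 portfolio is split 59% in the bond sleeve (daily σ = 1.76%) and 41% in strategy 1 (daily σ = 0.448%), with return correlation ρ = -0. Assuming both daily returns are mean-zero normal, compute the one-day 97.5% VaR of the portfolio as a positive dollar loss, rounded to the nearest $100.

$51,700

σ_p² = 0.59²·1.76² + 0.41²·0.448² + 2·-0·0.59·0.41·1.76·0.448 = 1.1120 (%²).
σ_p = √1.1120 = 1.055%.
At 97.5%, z = 1.960.
VaR = 1.960 × 1.055% = 2.068%; on $2,500,000 that is $51,700.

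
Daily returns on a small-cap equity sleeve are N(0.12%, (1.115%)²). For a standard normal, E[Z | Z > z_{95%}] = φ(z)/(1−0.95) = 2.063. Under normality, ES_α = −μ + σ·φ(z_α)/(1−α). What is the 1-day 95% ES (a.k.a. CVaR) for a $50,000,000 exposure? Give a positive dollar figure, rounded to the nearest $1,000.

ES = −(0.12%) + 1.115% × 2.063 = 2.180%.
On $50,000,000: 0.02180 × $50,000,000 = $1,090,000.

$1,090,000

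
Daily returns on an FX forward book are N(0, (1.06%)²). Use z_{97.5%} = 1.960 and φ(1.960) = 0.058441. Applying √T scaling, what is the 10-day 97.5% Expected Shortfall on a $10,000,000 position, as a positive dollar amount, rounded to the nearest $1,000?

σ_{10d} = 1.06% × √10 = 3.352%.
ES multiplier = φ(z)/(1−α) = 0.058441/0.025 = 2.338.
ES = 3.352% × 2.338 = 7.837%; on $10,000,000: $783,700.

$784,000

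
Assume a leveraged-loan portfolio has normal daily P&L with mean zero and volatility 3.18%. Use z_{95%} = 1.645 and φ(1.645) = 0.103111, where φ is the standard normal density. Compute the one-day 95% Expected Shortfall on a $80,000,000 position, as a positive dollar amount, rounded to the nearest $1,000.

$5,246,000

Tail multiplier: φ(z)/(1−α) = 0.103111 / 0.05 = 2.062.
ES = 3.18% × 2.062 = 6.557%.
On $80,000,000: 0.06557 × $80,000,000 = $5,245,600.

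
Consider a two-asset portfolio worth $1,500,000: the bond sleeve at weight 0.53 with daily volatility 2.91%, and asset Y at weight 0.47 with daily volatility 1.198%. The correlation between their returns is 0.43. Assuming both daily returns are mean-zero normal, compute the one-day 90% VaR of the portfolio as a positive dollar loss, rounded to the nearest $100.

σ_p² = 0.53²·2.91² + 0.47²·1.198² + 2·0.43·0.53·0.47·2.91·1.198 = 3.4426 (%²).
σ_p = √3.4426 = 1.855%.
At 90%, z = 1.282.
VaR = 1.282 × 1.855% = 2.378%; on $1,500,000 that is $35,670.

$35,700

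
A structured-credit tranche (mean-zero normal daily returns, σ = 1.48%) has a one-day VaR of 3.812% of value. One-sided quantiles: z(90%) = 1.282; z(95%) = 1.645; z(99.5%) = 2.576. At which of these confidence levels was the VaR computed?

99.5%

Implied z = VaR/σ = 3.812 / 1.48 = 2.576.
This matches z(99.5%) = 2.576.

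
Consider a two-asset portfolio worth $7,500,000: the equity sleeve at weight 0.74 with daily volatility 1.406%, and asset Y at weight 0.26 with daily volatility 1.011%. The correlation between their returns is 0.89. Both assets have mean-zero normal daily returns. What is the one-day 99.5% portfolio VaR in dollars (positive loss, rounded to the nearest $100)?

$247,300

σ_p² = 0.74²·1.406² + 0.26²·1.011² + 2·0.89·0.74·0.26·1.406·1.011 = 1.6384 (%²).
σ_p = √1.6384 = 1.280%.
At 99.5%, z = 2.576.
VaR = 2.576 × 1.280% = 3.297%; on $7,500,000 that is $247,275.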